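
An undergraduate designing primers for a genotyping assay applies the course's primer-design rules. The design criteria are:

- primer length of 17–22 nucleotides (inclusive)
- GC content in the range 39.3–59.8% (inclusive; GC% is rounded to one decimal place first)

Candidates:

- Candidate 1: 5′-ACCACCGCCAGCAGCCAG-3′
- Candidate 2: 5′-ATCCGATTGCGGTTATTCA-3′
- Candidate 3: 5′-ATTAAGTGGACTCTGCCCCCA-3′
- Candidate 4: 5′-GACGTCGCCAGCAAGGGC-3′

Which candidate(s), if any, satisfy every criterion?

Candidate 2 and Candidate 3.

Candidate 1 (18 nt, A=5 T=0 G=4 C=9): length 18 ✓; GC 13/18 = 72.2%, outside 39.3–59.8% ✗ — fails.
Candidate 2 (19 nt, A=4 T=7 G=4 C=4): length 19 ✓; GC 8/19 = 42.1% ✓ — passes.
Candidate 3 (21 nt, A=5 T=5 G=4 C=7): length 21 ✓; GC 11/21 = 52.4% ✓ — passes.
Candidate 4 (18 nt, A=4 T=1 G=7 C=6): length 18 ✓; GC 13/18 = 72.2%, outside 39.3–59.8% ✗ — fails.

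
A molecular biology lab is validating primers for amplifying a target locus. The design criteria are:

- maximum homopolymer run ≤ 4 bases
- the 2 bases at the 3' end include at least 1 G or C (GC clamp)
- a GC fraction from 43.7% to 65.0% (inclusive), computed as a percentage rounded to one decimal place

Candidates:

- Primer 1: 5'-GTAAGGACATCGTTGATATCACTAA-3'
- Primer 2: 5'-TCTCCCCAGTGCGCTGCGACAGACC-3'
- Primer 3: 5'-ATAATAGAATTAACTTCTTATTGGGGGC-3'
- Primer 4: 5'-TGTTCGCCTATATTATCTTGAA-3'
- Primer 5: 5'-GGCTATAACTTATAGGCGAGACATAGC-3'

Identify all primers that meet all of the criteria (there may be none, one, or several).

Primer 1 (25 nt, A=9 T=7 G=5 C=4): longest run = 2 ✓; 3' end AA has 0 G/C, need ≥1 ✗; GC 9/25 = 36.0%, outside 43.7–65.0% ✗ — fails.
Primer 2 (25 nt, A=4 T=4 G=6 C=11): longest run = 4 ✓; 3' end CC has 2 G/C ✓; GC 17/25 = 68.0%, outside 43.7–65.0% ✗ — fails.
Primer 3 (28 nt, A=9 T=10 G=6 C=3): longest run = 5, exceeds 4 ✗; 3' end GC has 2 G/C ✓; GC 9/28 = 32.1%, outside 43.7–65.0% ✗ — fails.
Primer 4 (22 nt, A=5 T=10 G=3 C=4): longest run = 2 ✓; 3' end AA has 0 G/C, need ≥1 ✗; GC 7/22 = 31.8%, outside 43.7–65.0% ✗ — fails.
Primer 5 (27 nt, A=9 T=6 G=7 C=5): longest run = 2 ✓; 3' end GC has 2 G/C ✓; GC 12/27 = 44.4% ✓ — passes.

Primer 5 only.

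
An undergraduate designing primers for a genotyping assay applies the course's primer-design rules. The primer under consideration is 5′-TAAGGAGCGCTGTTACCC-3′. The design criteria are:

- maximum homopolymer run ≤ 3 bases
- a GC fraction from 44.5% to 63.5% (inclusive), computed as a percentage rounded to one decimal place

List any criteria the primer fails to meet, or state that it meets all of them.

Meets all criteria.

Base counts: A=4, T=4, G=5, C=5 (length 18).
homopolymer run: longest run = 3 ✓
GC content: GC 10/18 = 55.6% ✓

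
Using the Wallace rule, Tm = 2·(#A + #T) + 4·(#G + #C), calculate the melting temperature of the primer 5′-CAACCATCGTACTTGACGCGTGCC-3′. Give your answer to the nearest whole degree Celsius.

76°C

Base counts: A=5, T=5, G=5, C=9 (length 24).
Tm = 2·(5+5) + 4·(5+9) = 2·10 + 4·14 = 20 + 56 = 76°C.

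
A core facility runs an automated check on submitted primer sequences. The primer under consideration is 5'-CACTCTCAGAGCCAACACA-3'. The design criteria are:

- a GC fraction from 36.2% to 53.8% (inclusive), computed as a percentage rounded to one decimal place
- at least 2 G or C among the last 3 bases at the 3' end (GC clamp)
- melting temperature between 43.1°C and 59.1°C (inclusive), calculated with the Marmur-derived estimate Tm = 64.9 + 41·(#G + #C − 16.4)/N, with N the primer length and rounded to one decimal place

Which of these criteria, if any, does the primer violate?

Base counts: A=7, T=2, G=2, C=8 (length 19).
GC content: GC 10/19 = 52.6% ✓
GC clamp: 3' end ACA has 1 G/C, need ≥2 ✗
Tm: Tm = 64.9 + 41·(10 − 16.4)/19 = 51.1°C ✓

Fails: GC clamp.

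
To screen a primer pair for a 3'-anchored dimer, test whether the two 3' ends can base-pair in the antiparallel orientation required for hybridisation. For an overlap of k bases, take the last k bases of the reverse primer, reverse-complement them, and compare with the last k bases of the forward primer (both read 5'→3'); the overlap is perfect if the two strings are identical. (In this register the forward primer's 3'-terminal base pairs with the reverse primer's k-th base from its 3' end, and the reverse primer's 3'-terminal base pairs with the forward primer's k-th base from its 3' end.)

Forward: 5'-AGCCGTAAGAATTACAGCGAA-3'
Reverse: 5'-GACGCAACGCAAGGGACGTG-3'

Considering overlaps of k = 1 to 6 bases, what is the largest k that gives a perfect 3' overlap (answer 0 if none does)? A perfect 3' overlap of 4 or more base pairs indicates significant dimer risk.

Longest perfect overlap: 0 complementary base pairs; below the dimer-risk threshold (threshold 4).

Last 6 bases (5'→3') — forward …AGCGAA, reverse …GACGTG.
Reverse complement of the reverse primer's last 6 bases: CACGTC; its first k bases are the reverse complement of the reverse primer's last k bases, so a perfect k-base overlap needs the forward primer's last k bases to equal them.
Comparing (forward last k vs required): k=1: A vs C ✗; k=2: AA vs CA ✗; k=3: GAA vs CAC ✗; k=4: CGAA vs CACG ✗; k=5: GCGAA vs CACGT ✗; k=6: AGCGAA vs CACGTC ✗.
No overlap length from 1 to 6 is perfect, so the longest perfect 3' overlap is 0.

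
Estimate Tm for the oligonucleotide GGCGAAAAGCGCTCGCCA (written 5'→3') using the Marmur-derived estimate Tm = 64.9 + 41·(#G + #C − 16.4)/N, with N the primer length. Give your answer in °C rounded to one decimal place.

Base counts: A=5, T=1, G=6, C=6; G+C = 12, N = 18.
Tm = 64.9 + 41·(12 − 16.4)/18 = 64.9 + -180.40/18 = 54.9°C.

54.9°C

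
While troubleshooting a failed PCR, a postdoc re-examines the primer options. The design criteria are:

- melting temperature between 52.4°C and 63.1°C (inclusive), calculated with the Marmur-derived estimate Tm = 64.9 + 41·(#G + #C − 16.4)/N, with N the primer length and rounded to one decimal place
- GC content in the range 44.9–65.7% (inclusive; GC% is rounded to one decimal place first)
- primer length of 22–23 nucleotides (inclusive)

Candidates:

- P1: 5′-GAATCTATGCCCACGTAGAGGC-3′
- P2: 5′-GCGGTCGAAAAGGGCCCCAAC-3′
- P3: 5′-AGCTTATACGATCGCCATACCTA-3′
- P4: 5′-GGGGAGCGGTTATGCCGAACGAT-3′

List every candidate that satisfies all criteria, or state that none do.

P1 and P4.

P1 (22 nt, A=6 T=4 G=6 C=6): Tm = 64.9 + 41·(12 − 16.4)/22 = 56.7°C ✓; GC 12/22 = 54.5% ✓; length 22 ✓ — passes.
P2 (21 nt, A=6 T=1 G=7 C=7): Tm = 64.9 + 41·(14 − 16.4)/21 = 60.2°C ✓; GC 14/21 = 66.7%, outside 44.9–65.7% ✗; length 21, outside 22–23 ✗ — fails.
P3 (23 nt, A=7 T=6 G=3 C=7): Tm = 64.9 + 41·(10 − 16.4)/23 = 53.5°C ✓; GC 10/23 = 43.5%, outside 44.9–65.7% ✗; length 23 ✓ — fails.
P4 (23 nt, A=5 T=4 G=10 C=4): Tm = 64.9 + 41·(14 − 16.4)/23 = 60.6°C ✓; GC 14/23 = 60.9% ✓; length 23 ✓ — passes.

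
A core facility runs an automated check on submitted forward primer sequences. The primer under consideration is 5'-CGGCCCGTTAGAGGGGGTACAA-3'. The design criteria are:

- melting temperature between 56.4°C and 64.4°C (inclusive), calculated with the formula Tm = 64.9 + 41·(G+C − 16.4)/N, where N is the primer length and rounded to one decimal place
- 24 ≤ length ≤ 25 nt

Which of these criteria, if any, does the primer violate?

Fails: length.

Base counts: A=5, T=3, G=9, C=5 (length 22).
Tm: Tm = 64.9 + 41·(14 − 16.4)/22 = 60.4°C ✓
length: length 22, outside 24–25 ✗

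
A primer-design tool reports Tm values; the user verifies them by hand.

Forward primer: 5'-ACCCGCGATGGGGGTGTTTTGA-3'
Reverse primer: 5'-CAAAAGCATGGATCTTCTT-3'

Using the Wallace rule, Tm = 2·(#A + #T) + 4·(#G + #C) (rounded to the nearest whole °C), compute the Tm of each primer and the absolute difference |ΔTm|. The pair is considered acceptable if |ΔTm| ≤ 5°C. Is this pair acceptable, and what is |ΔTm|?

|ΔTm| = 18°C; the pair is not acceptable.

Forward: A=3 T=6 G=9 C=4 → Tm = 2·9 + 4·13 = 70°C.
Reverse: A=6 T=6 G=3 C=4 → Tm = 2·12 + 4·7 = 52°C.
|ΔTm| = |70 − 52| = 18°C, > 5°C.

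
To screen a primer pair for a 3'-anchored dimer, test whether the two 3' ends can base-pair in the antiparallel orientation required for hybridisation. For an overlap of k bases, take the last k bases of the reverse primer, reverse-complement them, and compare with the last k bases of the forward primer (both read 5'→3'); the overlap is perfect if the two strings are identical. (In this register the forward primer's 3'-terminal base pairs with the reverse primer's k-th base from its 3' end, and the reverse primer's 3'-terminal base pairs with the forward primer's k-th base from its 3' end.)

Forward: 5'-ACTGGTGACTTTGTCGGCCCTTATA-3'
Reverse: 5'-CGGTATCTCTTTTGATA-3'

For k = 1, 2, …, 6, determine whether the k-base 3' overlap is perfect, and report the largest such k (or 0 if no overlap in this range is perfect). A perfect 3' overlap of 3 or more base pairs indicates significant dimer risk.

Last 6 bases (5'→3') — forward …CTTATA, reverse …TTGATA.
Reverse complement of the reverse primer's last 6 bases: TATCAA; its first k bases are the reverse complement of the reverse primer's last k bases, so a perfect k-base overlap needs the forward primer's last k bases to equal them.
Comparing (forward last k vs required): k=1: A vs T ✗; k=2: TA vs TA ✓; k=3: ATA vs TAT ✗; k=4: TATA vs TATC ✗; k=5: TTATA vs TATCA ✗; k=6: CTTATA vs TATCAA ✗.
Only k = 2 is perfect, so the longest perfect 3' overlap is 2.

Longest perfect overlap: 2 complementary base pairs; below the dimer-risk threshold (threshold 3).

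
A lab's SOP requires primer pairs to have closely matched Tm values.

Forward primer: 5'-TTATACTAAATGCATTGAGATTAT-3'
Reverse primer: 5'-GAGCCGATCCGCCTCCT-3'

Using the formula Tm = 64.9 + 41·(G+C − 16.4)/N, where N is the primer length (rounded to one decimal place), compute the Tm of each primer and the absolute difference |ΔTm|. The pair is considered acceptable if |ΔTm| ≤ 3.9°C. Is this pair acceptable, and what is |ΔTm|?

Forward: G+C = 5, N = 24 → Tm = 64.9 + 41·(5 − 16.4)/24 = 45.4°C.
Reverse: G+C = 12, N = 17 → Tm = 64.9 + 41·(12 − 16.4)/17 = 54.3°C.
|ΔTm| = |45.4 − 54.3| = 8.9°C, > 3.9°C.

|ΔTm| = 8.9°C; the pair is not acceptable.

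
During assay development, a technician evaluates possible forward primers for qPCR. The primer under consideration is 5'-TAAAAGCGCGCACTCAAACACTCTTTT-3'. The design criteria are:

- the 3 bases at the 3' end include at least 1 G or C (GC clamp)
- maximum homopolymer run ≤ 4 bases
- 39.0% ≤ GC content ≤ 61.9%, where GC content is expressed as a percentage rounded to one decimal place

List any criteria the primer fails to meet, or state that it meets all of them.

Base counts: A=9, T=7, G=3, C=8 (length 27).
GC clamp: 3' end TTT has 0 G/C, need ≥1 ✗
homopolymer run: longest run = 4 ✓
GC content: GC 11/27 = 40.7% ✓

Fails: GC clamp.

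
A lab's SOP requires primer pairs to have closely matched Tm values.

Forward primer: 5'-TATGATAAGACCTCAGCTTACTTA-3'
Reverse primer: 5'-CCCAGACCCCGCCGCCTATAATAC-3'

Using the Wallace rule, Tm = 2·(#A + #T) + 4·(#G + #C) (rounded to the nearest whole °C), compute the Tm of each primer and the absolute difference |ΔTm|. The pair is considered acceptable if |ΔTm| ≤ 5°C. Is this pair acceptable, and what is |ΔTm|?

Forward: A=8 T=8 G=3 C=5 → Tm = 2·16 + 4·8 = 64°C.
Reverse: A=6 T=3 G=3 C=12 → Tm = 2·9 + 4·15 = 78°C.
|ΔTm| = |64 − 78| = 14°C, > 5°C.

|ΔTm| = 14°C; the pair is not acceptable.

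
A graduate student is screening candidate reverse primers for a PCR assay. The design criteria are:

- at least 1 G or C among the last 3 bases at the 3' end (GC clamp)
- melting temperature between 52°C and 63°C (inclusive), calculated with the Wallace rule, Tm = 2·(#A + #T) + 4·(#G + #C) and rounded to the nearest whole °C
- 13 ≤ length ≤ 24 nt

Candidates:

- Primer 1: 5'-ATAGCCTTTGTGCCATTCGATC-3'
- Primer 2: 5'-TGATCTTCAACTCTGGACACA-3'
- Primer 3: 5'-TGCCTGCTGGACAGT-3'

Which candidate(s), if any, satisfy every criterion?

Primer 1 (22 nt, A=4 T=8 G=4 C=6): 3' end ATC has 1 G/C ✓; Tm = 2·12 + 4·10 = 64°C, outside 52–63°C ✗; length 22 ✓ — fails.
Primer 2 (21 nt, A=6 T=6 G=3 C=6): 3' end ACA has 1 G/C ✓; Tm = 2·12 + 4·9 = 60°C ✓; length 21 ✓ — passes.
Primer 3 (15 nt, A=2 T=4 G=5 C=4): 3' end AGT has 1 G/C ✓; Tm = 2·6 + 4·9 = 48°C, outside 52–63°C ✗; length 15 ✓ — fails.

Primer 2 only.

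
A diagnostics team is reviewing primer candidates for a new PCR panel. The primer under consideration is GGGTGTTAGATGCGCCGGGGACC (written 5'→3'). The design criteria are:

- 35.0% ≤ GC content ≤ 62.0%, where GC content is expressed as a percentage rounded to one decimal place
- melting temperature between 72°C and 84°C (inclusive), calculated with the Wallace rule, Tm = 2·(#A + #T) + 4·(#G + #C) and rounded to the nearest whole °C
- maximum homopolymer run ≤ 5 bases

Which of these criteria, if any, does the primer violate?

Fails: GC content.

Base counts: A=3, T=4, G=11, C=5 (length 23).
GC content: GC 16/23 = 69.6%, outside 35.0–62.0% ✗
Tm: Tm = 2·7 + 4·16 = 78°C ✓
homopolymer run: longest run = 4 ✓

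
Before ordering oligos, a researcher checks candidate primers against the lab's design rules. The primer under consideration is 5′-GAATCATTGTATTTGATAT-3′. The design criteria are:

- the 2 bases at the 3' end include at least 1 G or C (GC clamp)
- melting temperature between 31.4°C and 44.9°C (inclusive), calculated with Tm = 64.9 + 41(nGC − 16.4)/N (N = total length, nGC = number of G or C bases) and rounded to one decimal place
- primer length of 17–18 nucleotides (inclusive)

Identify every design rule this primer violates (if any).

Fails: GC clamp, length.

Base counts: A=6, T=9, G=3, C=1 (length 19).
GC clamp: 3' end AT has 0 G/C, need ≥1 ✗
Tm: Tm = 64.9 + 41·(4 − 16.4)/19 = 38.1°C ✓
length: length 19, outside 17–18 ✗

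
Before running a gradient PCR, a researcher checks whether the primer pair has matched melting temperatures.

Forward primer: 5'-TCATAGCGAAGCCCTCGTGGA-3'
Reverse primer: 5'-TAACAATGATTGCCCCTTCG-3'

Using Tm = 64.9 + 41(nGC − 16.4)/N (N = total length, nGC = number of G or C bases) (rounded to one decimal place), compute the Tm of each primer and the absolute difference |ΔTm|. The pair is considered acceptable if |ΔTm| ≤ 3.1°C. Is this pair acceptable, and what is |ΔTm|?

|ΔTm| = 6.6°C; the pair is not acceptable.

Forward: G+C = 12, N = 21 → Tm = 64.9 + 41·(12 − 16.4)/21 = 56.3°C.
Reverse: G+C = 9, N = 20 → Tm = 64.9 + 41·(9 − 16.4)/20 = 49.7°C.
|ΔTm| = |56.3 − 49.7| = 6.6°C, > 3.1°C.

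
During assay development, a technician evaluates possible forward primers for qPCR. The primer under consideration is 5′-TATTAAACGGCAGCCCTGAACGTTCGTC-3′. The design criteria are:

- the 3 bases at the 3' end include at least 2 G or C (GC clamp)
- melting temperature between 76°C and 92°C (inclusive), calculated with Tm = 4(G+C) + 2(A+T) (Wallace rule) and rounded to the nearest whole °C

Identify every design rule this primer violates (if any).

Meets all criteria.

Base counts: A=7, T=7, G=6, C=8 (length 28).
GC clamp: 3' end GTC has 2 G/C ✓
Tm: Tm = 2·14 + 4·14 = 84°C ✓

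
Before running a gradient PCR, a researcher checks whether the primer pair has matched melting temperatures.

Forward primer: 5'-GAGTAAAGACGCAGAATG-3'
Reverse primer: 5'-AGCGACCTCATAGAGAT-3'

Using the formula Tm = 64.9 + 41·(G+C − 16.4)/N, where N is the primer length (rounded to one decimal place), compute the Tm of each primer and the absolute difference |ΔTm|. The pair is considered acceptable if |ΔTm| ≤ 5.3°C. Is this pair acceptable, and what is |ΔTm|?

Forward: G+C = 8, N = 18 → Tm = 64.9 + 41·(8 − 16.4)/18 = 45.8°C.
Reverse: G+C = 8, N = 17 → Tm = 64.9 + 41·(8 − 16.4)/17 = 44.6°C.
|ΔTm| = |45.8 − 44.6| = 1.2°C, ≤ 5.3°C.

|ΔTm| = 1.2°C; the pair is acceptable.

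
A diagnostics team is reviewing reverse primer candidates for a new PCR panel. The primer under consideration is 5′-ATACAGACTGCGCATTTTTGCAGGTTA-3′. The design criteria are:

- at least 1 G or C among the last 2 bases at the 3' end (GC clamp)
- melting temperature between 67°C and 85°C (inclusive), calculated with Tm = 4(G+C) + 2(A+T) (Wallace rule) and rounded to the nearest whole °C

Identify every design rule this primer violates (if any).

Base counts: A=7, T=9, G=6, C=5 (length 27).
GC clamp: 3' end TA has 0 G/C, need ≥1 ✗
Tm: Tm = 2·16 + 4·11 = 76°C ✓

Fails: GC clamp.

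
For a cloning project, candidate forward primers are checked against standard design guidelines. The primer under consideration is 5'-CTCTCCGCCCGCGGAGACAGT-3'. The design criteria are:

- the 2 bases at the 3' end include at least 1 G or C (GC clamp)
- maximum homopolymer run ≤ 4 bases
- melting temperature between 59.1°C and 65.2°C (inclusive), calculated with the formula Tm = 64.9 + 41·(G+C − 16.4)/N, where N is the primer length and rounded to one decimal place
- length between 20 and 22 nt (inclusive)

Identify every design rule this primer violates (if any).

Base counts: A=3, T=3, G=6, C=9 (length 21).
GC clamp: 3' end GT has 1 G/C ✓
homopolymer run: longest run = 3 ✓
Tm: Tm = 64.9 + 41·(15 − 16.4)/21 = 62.2°C ✓
length: length 21 ✓

Meets all criteria.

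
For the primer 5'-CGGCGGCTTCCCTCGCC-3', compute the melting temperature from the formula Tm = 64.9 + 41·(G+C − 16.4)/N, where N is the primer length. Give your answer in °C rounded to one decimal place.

59.1°C

Base counts: A=0, T=3, G=5, C=9; G+C = 14, N = 17.
Tm = 64.9 + 41·(14 − 16.4)/17 = 64.9 + -98.40/17 = 59.1°C.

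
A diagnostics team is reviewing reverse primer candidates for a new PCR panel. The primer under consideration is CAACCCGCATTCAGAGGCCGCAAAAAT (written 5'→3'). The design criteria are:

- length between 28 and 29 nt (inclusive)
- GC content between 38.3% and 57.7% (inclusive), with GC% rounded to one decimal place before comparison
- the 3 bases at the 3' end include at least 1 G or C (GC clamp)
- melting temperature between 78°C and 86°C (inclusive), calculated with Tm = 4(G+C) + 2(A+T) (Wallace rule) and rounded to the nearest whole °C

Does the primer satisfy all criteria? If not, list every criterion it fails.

Fails: length, GC clamp.

Base counts: A=10, T=3, G=5, C=9 (length 27).
length: length 27, outside 28–29 ✗
GC content: GC 14/27 = 51.9% ✓
GC clamp: 3' end AAT has 0 G/C, need ≥1 ✗
Tm: Tm = 2·13 + 4·14 = 82°C ✓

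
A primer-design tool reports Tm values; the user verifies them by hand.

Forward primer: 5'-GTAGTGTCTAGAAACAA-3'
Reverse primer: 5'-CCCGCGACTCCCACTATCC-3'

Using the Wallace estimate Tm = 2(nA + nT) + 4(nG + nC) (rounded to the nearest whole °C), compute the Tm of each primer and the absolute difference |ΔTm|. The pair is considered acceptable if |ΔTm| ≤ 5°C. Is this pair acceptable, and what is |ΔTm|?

Forward: A=7 T=4 G=4 C=2 → Tm = 2·11 + 4·6 = 46°C.
Reverse: A=3 T=3 G=2 C=11 → Tm = 2·6 + 4·13 = 64°C.
|ΔTm| = |46 − 64| = 18°C, > 5°C.

|ΔTm| = 18°C; the pair is not acceptable.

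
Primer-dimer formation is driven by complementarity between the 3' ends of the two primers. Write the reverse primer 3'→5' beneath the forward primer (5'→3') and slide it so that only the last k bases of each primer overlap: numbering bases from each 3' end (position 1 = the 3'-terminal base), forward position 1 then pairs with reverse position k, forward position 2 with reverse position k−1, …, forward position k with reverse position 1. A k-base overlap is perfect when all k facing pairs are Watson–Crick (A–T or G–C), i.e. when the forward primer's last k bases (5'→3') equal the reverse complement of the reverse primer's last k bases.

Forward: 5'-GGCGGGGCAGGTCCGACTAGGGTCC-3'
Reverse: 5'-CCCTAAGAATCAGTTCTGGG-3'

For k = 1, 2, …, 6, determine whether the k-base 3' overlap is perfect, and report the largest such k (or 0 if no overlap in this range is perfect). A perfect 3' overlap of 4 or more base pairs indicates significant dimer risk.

Longest perfect overlap: 2 complementary base pairs; below the dimer-risk threshold (threshold 4).

Last 6 bases (5'→3') — forward …GGGTCC, reverse …TCTGGG.
Reverse complement of the reverse primer's last 6 bases: CCCAGA; its first k bases are the reverse complement of the reverse primer's last k bases, so a perfect k-base overlap needs the forward primer's last k bases to equal them.
Comparing (forward last k vs required): k=1: C vs C ✓; k=2: CC vs CC ✓; k=3: TCC vs CCC ✗; k=4: GTCC vs CCCA ✗; k=5: GGTCC vs CCCAG ✗; k=6: GGGTCC vs CCCAGA ✗.
Perfect overlaps at k = 1, 2; the largest is 2.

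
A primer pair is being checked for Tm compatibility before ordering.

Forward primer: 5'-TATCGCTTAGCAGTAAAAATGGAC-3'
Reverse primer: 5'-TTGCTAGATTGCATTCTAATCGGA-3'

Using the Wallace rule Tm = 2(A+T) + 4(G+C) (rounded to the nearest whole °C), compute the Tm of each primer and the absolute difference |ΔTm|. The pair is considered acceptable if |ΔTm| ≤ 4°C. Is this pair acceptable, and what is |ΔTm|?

Forward: A=9 T=6 G=5 C=4 → Tm = 2·15 + 4·9 = 66°C.
Reverse: A=6 T=9 G=5 C=4 → Tm = 2·15 + 4·9 = 66°C.
|ΔTm| = |66 − 66| = 0°C, ≤ 4°C.

|ΔTm| = 0°C; the pair is acceptable.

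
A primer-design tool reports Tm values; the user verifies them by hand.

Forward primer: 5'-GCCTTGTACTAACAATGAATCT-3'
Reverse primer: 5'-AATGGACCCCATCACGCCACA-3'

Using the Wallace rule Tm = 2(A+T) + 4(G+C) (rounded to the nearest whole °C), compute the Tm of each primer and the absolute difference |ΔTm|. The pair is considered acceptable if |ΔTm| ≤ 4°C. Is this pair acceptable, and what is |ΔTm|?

|ΔTm| = 6°C; the pair is not acceptable.

Forward: A=7 T=7 G=3 C=5 → Tm = 2·14 + 4·8 = 60°C.
Reverse: A=7 T=2 G=3 C=9 → Tm = 2·9 + 4·12 = 66°C.
|ΔTm| = |60 − 66| = 6°C, > 4°C.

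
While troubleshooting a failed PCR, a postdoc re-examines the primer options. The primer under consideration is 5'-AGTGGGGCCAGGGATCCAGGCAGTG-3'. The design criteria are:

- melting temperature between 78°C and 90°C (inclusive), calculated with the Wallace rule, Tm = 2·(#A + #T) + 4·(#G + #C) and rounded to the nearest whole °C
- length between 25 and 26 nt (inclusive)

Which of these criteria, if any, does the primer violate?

Base counts: A=5, T=3, G=12, C=5 (length 25).
Tm: Tm = 2·8 + 4·17 = 84°C ✓
length: length 25 ✓

Meets all criteria.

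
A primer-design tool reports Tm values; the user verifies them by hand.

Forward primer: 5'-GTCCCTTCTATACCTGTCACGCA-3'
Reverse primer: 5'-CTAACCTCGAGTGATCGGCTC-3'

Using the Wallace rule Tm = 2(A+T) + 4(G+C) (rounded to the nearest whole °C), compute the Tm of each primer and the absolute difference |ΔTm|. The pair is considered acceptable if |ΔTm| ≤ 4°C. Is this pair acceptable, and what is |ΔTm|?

|ΔTm| = 4°C; the pair is acceptable.

Forward: A=4 T=7 G=3 C=9 → Tm = 2·11 + 4·12 = 70°C.
Reverse: A=4 T=5 G=5 C=7 → Tm = 2·9 + 4·12 = 66°C.
|ΔTm| = |70 − 66| = 4°C, ≤ 4°C.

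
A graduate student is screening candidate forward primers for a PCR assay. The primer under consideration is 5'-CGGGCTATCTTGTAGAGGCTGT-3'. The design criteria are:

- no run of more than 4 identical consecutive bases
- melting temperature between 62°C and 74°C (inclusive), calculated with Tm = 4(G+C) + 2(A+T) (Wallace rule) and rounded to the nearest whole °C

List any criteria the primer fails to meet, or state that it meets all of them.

Meets all criteria.

Base counts: A=3, T=7, G=8, C=4 (length 22).
homopolymer run: longest run = 3 ✓
Tm: Tm = 2·10 + 4·12 = 68°C ✓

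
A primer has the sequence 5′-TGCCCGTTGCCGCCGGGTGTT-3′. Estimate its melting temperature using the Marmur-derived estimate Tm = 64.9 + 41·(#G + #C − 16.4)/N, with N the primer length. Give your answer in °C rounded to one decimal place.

62.2°C

Base counts: A=0, T=6, G=8, C=7; G+C = 15, N = 21.
Tm = 64.9 + 41·(15 − 16.4)/21 = 64.9 + -57.40/21 = 62.2°C.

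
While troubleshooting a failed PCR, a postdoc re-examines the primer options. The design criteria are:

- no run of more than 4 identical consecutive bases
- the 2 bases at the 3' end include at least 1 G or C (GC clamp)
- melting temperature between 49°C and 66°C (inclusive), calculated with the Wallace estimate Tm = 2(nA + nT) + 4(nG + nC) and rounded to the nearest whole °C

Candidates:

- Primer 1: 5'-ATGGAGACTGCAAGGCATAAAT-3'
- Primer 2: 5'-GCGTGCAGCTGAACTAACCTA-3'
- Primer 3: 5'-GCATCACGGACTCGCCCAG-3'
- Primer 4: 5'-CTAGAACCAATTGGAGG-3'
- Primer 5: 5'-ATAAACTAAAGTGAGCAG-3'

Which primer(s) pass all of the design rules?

Primer 1 (22 nt, A=9 T=4 G=6 C=3): longest run = 3 ✓; 3' end AT has 0 G/C, need ≥1 ✗; Tm = 2·13 + 4·9 = 62°C ✓ — fails.
Primer 2 (21 nt, A=6 T=4 G=5 C=6): longest run = 2 ✓; 3' end TA has 0 G/C, need ≥1 ✗; Tm = 2·10 + 4·11 = 64°C ✓ — fails.
Primer 3 (19 nt, A=4 T=2 G=5 C=8): longest run = 3 ✓; 3' end AG has 1 G/C ✓; Tm = 2·6 + 4·13 = 64°C ✓ — passes.
Primer 4 (17 nt, A=6 T=3 G=5 C=3): longest run = 2 ✓; 3' end GG has 2 G/C ✓; Tm = 2·9 + 4·8 = 50°C ✓ — passes.
Primer 5 (18 nt, A=9 T=3 G=4 C=2): longest run = 3 ✓; 3' end AG has 1 G/C ✓; Tm = 2·12 + 4·6 = 48°C, outside 49–66°C ✗ — fails.

Primer 3 and Primer 4.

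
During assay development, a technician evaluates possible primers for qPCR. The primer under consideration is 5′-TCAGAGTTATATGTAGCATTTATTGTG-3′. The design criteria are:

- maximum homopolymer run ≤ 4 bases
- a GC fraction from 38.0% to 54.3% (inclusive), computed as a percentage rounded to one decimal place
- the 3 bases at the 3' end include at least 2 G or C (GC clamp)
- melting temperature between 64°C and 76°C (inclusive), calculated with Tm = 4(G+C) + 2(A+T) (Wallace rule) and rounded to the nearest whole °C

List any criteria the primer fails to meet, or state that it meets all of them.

Base counts: A=7, T=12, G=6, C=2 (length 27).
homopolymer run: longest run = 3 ✓
GC content: GC 8/27 = 29.6%, outside 38.0–54.3% ✗
GC clamp: 3' end GTG has 2 G/C ✓
Tm: Tm = 2·19 + 4·8 = 70°C ✓

Fails: GC content.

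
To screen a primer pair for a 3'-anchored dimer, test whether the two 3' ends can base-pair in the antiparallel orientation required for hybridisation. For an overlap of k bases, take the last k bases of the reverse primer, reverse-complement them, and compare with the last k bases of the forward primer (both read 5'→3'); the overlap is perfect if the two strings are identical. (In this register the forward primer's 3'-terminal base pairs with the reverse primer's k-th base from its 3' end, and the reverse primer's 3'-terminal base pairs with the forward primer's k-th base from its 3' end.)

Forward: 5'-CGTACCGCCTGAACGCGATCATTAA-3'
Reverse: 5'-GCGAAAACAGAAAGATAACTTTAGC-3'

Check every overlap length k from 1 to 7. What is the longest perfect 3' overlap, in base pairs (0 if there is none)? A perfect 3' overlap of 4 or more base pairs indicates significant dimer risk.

Last 7 bases (5'→3') — forward …TCATTAA, reverse …CTTTAGC.
Reverse complement of the reverse primer's last 7 bases: GCTAAAG; its first k bases are the reverse complement of the reverse primer's last k bases, so a perfect k-base overlap needs the forward primer's last k bases to equal them.
Comparing (forward last k vs required): k=1: A vs G ✗; k=2: AA vs GC ✗; k=3: TAA vs GCT ✗; k=4: TTAA vs GCTA ✗; k=5: ATTAA vs GCTAA ✗; k=6: CATTAA vs GCTAAA ✗; k=7: TCATTAA vs GCTAAAG ✗.
No overlap length from 1 to 7 is perfect, so the longest perfect 3' overlap is 0.

Longest perfect overlap: 0 complementary base pairs; below the dimer-risk threshold (threshold 4).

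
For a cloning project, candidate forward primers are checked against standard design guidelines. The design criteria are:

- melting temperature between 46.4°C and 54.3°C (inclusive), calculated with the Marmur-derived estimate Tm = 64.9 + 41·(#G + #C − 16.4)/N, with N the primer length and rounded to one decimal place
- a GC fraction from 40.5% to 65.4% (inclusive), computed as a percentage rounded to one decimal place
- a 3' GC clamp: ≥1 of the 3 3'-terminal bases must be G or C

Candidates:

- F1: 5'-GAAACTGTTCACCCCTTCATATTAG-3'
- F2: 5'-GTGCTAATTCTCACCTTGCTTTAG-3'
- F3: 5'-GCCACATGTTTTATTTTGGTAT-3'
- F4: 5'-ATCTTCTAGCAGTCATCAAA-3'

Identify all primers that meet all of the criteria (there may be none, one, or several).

F1 (25 nt, A=7 T=8 G=3 C=7): Tm = 64.9 + 41·(10 − 16.4)/25 = 54.4°C, outside 46.4–54.3°C ✗; GC 10/25 = 40.0%, outside 40.5–65.4% ✗; 3' end TAG has 1 G/C ✓ — fails.
F2 (24 nt, A=4 T=10 G=4 C=6): Tm = 64.9 + 41·(10 − 16.4)/24 = 54.0°C ✓; GC 10/24 = 41.7% ✓; 3' end TAG has 1 G/C ✓ — passes.
F3 (22 nt, A=4 T=11 G=4 C=3): Tm = 64.9 + 41·(7 − 16.4)/22 = 47.4°C ✓; GC 7/22 = 31.8%, outside 40.5–65.4% ✗; 3' end TAT has 0 G/C, need ≥1 ✗ — fails.
F4 (20 nt, A=7 T=6 G=2 C=5): Tm = 64.9 + 41·(7 − 16.4)/20 = 45.6°C, outside 46.4–54.3°C ✗; GC 7/20 = 35.0%, outside 40.5–65.4% ✗; 3' end AAA has 0 G/C, need ≥1 ✗ — fails.

F2 only.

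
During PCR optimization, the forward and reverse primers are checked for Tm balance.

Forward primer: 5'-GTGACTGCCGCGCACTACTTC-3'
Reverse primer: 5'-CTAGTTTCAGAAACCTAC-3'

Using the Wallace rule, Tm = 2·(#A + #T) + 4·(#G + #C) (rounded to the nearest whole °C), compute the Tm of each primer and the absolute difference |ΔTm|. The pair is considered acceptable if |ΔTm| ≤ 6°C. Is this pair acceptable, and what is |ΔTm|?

|ΔTm| = 18°C; the pair is not acceptable.

Forward: A=3 T=5 G=5 C=8 → Tm = 2·8 + 4·13 = 68°C.
Reverse: A=6 T=5 G=2 C=5 → Tm = 2·11 + 4·7 = 50°C.
|ΔTm| = |68 − 50| = 18°C, > 6°C.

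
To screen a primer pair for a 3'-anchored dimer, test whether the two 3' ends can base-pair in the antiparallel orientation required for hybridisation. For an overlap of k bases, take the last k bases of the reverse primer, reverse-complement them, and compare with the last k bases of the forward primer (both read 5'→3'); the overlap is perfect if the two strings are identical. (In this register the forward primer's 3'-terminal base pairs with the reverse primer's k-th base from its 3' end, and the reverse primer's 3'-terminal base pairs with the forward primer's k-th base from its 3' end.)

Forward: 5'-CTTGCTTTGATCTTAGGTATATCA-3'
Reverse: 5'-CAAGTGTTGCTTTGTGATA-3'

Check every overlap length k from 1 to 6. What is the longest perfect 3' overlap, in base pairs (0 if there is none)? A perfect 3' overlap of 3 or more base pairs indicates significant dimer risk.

Longest perfect overlap: 5 complementary base pairs; significant dimer risk (threshold 3).

Last 6 bases (5'→3') — forward …ATATCA, reverse …GTGATA.
Reverse complement of the reverse primer's last 6 bases: TATCAC; its first k bases are the reverse complement of the reverse primer's last k bases, so a perfect k-base overlap needs the forward primer's last k bases to equal them.
Comparing (forward last k vs required): k=1: A vs T ✗; k=2: CA vs TA ✗; k=3: TCA vs TAT ✗; k=4: ATCA vs TATC ✗; k=5: TATCA vs TATCA ✓; k=6: ATATCA vs TATCAC ✗.
Only k = 5 is perfect, so the longest perfect 3' overlap is 5.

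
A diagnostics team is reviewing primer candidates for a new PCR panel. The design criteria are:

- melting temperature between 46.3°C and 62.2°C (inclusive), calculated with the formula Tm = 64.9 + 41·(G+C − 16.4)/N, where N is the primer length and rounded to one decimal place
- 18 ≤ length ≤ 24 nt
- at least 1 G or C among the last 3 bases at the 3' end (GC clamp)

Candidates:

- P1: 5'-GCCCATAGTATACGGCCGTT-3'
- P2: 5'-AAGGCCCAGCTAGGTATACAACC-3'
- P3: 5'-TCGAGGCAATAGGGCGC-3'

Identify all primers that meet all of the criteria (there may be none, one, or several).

P1 (20 nt, A=4 T=5 G=5 C=6): Tm = 64.9 + 41·(11 − 16.4)/20 = 53.8°C ✓; length 20 ✓; 3' end GTT has 1 G/C ✓ — passes.
P2 (23 nt, A=8 T=3 G=5 C=7): Tm = 64.9 + 41·(12 − 16.4)/23 = 57.1°C ✓; length 23 ✓; 3' end ACC has 2 G/C ✓ — passes.
P3 (17 nt, A=4 T=2 G=7 C=4): Tm = 64.9 + 41·(11 − 16.4)/17 = 51.9°C ✓; length 17, outside 18–24 ✗; 3' end CGC has 3 G/C ✓ — fails.

P1 and P2.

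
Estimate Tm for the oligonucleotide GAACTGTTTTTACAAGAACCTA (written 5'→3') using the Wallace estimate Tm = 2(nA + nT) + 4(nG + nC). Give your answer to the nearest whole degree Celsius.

58°C

Base counts: A=8, T=7, G=3, C=4 (length 22).
Tm = 2·(8+7) + 4·(3+4) = 2·15 + 4·7 = 30 + 28 = 58°C.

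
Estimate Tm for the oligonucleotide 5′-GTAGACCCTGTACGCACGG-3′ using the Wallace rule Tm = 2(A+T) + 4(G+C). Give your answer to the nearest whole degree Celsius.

Base counts: A=4, T=3, G=6, C=6 (length 19).
Tm = 2·(4+3) + 4·(6+6) = 2·7 + 4·12 = 14 + 48 = 62°C.

62°C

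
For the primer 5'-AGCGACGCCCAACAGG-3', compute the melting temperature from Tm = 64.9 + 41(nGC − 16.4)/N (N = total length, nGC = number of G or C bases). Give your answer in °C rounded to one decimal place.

51.1°C

Base counts: A=5, T=0, G=5, C=6; G+C = 11, N = 16.
Tm = 64.9 + 41·(11 − 16.4)/16 = 64.9 + -221.40/16 = 51.1°C.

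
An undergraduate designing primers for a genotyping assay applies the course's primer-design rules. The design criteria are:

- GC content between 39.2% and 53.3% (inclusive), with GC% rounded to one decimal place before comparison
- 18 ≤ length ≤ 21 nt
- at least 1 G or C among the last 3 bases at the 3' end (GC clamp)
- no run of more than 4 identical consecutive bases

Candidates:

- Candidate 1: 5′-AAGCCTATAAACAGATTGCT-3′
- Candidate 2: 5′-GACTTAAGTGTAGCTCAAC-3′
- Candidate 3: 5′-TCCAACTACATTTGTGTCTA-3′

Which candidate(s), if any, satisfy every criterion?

Candidate 2 only.

Candidate 1 (20 nt, A=8 T=5 G=3 C=4): GC 7/20 = 35.0%, outside 39.2–53.3% ✗; length 20 ✓; 3' end GCT has 2 G/C ✓; longest run = 3 ✓ — fails.
Candidate 2 (19 nt, A=6 T=5 G=4 C=4): GC 8/19 = 42.1% ✓; length 19 ✓; 3' end AAC has 1 G/C ✓; longest run = 2 ✓ — passes.
Candidate 3 (20 nt, A=5 T=8 G=2 C=5): GC 7/20 = 35.0%, outside 39.2–53.3% ✗; length 20 ✓; 3' end CTA has 1 G/C ✓; longest run = 3 ✓ — fails.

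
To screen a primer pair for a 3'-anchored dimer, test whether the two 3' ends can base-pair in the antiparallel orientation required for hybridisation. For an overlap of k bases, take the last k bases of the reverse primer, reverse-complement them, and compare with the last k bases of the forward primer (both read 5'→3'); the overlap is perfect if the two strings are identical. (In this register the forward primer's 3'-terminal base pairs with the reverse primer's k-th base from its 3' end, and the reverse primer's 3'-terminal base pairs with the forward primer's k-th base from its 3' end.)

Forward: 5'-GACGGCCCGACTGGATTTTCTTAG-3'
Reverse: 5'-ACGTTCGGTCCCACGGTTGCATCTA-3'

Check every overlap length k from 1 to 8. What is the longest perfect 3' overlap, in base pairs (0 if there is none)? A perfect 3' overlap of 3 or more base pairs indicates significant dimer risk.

Last 8 bases (5'→3') — forward …TTTCTTAG, reverse …TGCATCTA.
Reverse complement of the reverse primer's last 8 bases: TAGATGCA; its first k bases are the reverse complement of the reverse primer's last k bases, so a perfect k-base overlap needs the forward primer's last k bases to equal them.
Comparing (forward last k vs required): k=1: G vs T ✗; k=2: AG vs TA ✗; k=3: TAG vs TAG ✓; k=4: TTAG vs TAGA ✗; k=5: CTTAG vs TAGAT ✗; k=6: TCTTAG vs TAGATG ✗; k=7: TTCTTAG vs TAGATGC ✗; k=8: TTTCTTAG vs TAGATGCA ✗.
Only k = 3 is perfect, so the longest perfect 3' overlap is 3.

Longest perfect overlap: 3 complementary base pairs; significant dimer risk (threshold 3).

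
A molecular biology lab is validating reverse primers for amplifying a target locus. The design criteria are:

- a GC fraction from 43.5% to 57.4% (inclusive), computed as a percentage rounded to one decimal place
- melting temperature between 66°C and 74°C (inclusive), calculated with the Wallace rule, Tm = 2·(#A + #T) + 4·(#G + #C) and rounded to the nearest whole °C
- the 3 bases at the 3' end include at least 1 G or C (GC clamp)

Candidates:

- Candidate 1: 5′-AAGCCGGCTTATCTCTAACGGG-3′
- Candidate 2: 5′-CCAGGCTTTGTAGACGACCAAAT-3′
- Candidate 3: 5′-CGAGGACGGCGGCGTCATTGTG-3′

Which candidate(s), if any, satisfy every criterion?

Candidate 1 only.

Candidate 1 (22 nt, A=5 T=5 G=6 C=6): GC 12/22 = 54.5% ✓; Tm = 2·10 + 4·12 = 68°C ✓; 3' end GGG has 3 G/C ✓ — passes.
Candidate 2 (23 nt, A=7 T=5 G=5 C=6): GC 11/23 = 47.8% ✓; Tm = 2·12 + 4·11 = 68°C ✓; 3' end AAT has 0 G/C, need ≥1 ✗ — fails.
Candidate 3 (22 nt, A=3 T=4 G=10 C=5): GC 15/22 = 68.2%, outside 43.5–57.4% ✗; Tm = 2·7 + 4·15 = 74°C ✓; 3' end GTG has 2 G/C ✓ — fails.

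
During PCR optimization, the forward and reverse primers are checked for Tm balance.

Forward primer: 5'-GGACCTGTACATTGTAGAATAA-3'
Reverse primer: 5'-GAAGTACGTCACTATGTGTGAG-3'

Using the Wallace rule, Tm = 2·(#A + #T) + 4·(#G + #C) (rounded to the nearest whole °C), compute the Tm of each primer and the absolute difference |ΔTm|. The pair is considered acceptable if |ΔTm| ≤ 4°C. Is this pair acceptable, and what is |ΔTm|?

Forward: A=8 T=6 G=5 C=3 → Tm = 2·14 + 4·8 = 60°C.
Reverse: A=6 T=6 G=7 C=3 → Tm = 2·12 + 4·10 = 64°C.
|ΔTm| = |60 − 64| = 4°C, ≤ 4°C.

|ΔTm| = 4°C; the pair is acceptable.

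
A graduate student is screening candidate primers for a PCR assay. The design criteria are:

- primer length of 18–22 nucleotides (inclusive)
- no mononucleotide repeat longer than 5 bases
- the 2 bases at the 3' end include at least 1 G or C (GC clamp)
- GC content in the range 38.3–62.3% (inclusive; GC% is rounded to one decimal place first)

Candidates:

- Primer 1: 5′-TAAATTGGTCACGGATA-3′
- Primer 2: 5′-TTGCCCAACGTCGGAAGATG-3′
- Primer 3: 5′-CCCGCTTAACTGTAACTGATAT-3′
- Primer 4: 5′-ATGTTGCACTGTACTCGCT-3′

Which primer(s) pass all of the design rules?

Primer 1 (17 nt, A=6 T=5 G=4 C=2): length 17, outside 18–22 ✗; longest run = 3 ✓; 3' end TA has 0 G/C, need ≥1 ✗; GC 6/17 = 35.3%, outside 38.3–62.3% ✗ — fails.
Primer 2 (20 nt, A=5 T=4 G=6 C=5): length 20 ✓; longest run = 3 ✓; 3' end TG has 1 G/C ✓; GC 11/20 = 55.0% ✓ — passes.
Primer 3 (22 nt, A=6 T=7 G=3 C=6): length 22 ✓; longest run = 3 ✓; 3' end AT has 0 G/C, need ≥1 ✗; GC 9/22 = 40.9% ✓ — fails.
Primer 4 (19 nt, A=3 T=7 G=4 C=5): length 19 ✓; longest run = 2 ✓; 3' end CT has 1 G/C ✓; GC 9/19 = 47.4% ✓ — passes.

Primer 2 and Primer 4.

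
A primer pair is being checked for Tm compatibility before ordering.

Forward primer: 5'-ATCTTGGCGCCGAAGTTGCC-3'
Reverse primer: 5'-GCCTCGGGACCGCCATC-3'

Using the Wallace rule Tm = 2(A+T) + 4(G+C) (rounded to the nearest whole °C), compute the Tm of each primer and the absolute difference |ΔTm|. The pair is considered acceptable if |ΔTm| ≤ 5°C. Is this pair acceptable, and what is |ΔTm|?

Forward: A=3 T=5 G=6 C=6 → Tm = 2·8 + 4·12 = 64°C.
Reverse: A=2 T=2 G=5 C=8 → Tm = 2·4 + 4·13 = 60°C.
|ΔTm| = |64 − 60| = 4°C, ≤ 5°C.

|ΔTm| = 4°C; the pair is acceptable.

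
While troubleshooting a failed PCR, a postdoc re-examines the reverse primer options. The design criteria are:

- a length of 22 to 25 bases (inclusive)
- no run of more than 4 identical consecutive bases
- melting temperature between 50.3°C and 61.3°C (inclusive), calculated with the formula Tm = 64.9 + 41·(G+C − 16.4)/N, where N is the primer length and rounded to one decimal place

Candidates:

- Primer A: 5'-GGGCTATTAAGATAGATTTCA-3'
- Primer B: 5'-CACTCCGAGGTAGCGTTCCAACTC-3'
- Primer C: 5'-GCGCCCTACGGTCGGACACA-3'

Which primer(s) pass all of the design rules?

Primer A (21 nt, A=7 T=7 G=5 C=2): length 21, outside 22–25 ✗; longest run = 3 ✓; Tm = 64.9 + 41·(7 − 16.4)/21 = 46.5°C, outside 50.3–61.3°C ✗ — fails.
Primer B (24 nt, A=5 T=5 G=5 C=9): length 24 ✓; longest run = 2 ✓; Tm = 64.9 + 41·(14 − 16.4)/24 = 60.8°C ✓ — passes.
Primer C (20 nt, A=4 T=2 G=6 C=8): length 20, outside 22–25 ✗; longest run = 3 ✓; Tm = 64.9 + 41·(14 − 16.4)/20 = 60.0°C ✓ — fails.

Primer B only.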